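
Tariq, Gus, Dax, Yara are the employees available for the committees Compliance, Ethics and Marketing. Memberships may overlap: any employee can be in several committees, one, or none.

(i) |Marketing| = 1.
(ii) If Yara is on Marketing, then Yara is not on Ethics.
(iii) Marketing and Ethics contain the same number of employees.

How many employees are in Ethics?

1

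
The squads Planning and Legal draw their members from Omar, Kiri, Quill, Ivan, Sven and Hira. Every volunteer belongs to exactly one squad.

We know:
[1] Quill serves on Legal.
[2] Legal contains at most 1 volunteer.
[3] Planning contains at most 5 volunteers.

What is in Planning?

Planning = {Hira, Ivan, Kiri, Omar, Sven}

From (1): Quill ∈ Legal.
(2): Legal already has 1, so the rest are out.
Only one squad left: Omar ∈ Planning.
Only one squad left: Kiri ∈ Planning.
Only one squad left: Ivan ∈ Planning.
Only one squad left: Sven ∈ Planning.
Only one squad left: Hira ∈ Planning.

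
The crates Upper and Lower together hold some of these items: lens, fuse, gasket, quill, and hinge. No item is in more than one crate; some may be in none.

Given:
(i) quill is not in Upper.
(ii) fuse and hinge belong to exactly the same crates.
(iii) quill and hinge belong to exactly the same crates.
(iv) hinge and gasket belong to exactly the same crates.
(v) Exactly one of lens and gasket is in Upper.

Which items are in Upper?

From (i): quill ∉ Upper.
(iii): hinge matches quill: hinge ∉ Upper.
(iv): gasket matches hinge: gasket ∉ Upper.
(v) (exactly one): lens ∈ Upper.
(ii): fuse matches hinge: fuse ∉ Upper.

Upper = {lens}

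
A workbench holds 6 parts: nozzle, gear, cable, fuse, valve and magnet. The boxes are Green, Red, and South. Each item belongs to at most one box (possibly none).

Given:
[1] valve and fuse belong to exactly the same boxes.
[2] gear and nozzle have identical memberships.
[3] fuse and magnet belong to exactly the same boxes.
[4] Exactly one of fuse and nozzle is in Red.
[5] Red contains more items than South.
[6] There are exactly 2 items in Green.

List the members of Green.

Green = {gear, nozzle}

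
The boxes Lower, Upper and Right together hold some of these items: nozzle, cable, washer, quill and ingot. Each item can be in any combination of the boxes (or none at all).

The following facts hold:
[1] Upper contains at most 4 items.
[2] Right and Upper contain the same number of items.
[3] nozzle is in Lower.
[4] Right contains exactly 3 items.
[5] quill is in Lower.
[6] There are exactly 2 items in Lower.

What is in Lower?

From (3): nozzle ∈ Lower.
From (5): quill ∈ Lower.
(6): Lower already has 2, so the rest are out.

Lower = {nozzle, quill}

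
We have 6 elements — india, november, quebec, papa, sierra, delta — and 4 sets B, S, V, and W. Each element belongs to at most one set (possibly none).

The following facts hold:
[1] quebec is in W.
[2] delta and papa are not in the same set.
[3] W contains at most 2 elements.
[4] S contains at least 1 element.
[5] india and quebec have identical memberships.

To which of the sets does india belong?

From (1): quebec ∈ W.
(5): india matches quebec: india ∉ B.
(5): india matches quebec: india ∉ S.
(5): india matches quebec: india ∉ V.
(5): india matches quebec: india ∈ W.
(3): W already has 2, so the rest are out.

india: W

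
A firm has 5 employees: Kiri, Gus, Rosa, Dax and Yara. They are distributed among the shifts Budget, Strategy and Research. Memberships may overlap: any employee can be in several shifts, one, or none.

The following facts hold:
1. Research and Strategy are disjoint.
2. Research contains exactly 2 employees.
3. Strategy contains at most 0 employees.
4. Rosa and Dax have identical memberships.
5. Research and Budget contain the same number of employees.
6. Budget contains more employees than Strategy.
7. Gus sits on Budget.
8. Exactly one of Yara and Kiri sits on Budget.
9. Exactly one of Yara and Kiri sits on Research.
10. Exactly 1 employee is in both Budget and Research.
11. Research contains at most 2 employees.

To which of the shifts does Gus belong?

Gus: Budget, Research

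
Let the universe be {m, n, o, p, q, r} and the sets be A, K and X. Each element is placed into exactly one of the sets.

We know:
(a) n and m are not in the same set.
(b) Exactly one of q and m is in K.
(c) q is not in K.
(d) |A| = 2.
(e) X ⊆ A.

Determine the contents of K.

K = {m, o, p, r}

From (c): q ∉ K.
(b) (exactly one): m ∈ K.
(a): n ∉ K.
Suppose o ∉ K: no assignment then satisfies all the clues, so o ∈ K.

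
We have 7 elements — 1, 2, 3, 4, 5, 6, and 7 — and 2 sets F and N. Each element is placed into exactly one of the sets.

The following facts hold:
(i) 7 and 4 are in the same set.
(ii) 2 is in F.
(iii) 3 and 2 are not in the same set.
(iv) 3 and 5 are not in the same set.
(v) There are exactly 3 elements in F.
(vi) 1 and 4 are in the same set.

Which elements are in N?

N = {1, 3, 4, 7}

From (ii): 2 ∈ F.
(iii): 3 ∉ F.
Only one set left: 3 ∈ N.
(iv): 5 ∉ N.
Only one set left: 5 ∈ F.
Suppose 1 ∉ N: no assignment then satisfies all the clues, so 1 ∈ N.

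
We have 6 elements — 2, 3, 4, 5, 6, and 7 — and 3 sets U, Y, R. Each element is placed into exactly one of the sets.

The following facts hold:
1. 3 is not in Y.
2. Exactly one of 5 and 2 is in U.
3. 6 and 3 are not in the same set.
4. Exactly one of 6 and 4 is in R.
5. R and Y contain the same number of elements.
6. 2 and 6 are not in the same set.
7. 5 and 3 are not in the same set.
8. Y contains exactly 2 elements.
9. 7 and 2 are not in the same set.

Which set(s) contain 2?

2: U

From (1): 3 ∉ Y.
Suppose 2 ∉ U: no assignment then satisfies all the clues, so 2 ∈ U.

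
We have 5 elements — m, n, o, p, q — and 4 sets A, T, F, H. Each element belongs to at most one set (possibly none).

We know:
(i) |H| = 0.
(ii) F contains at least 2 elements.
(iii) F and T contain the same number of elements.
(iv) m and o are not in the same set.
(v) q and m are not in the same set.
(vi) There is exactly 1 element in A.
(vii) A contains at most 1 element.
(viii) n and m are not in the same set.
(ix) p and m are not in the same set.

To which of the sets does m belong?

(i): H already has 0, so the rest are out.
Suppose m ∉ A: no assignment then satisfies all the clues, so m ∈ A.

m: A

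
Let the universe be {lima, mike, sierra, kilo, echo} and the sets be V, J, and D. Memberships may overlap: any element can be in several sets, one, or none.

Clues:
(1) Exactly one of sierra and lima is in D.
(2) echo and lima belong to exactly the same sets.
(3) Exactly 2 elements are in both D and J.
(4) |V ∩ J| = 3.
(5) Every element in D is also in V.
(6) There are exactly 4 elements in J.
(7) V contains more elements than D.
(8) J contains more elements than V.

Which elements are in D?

D = {echo, lima}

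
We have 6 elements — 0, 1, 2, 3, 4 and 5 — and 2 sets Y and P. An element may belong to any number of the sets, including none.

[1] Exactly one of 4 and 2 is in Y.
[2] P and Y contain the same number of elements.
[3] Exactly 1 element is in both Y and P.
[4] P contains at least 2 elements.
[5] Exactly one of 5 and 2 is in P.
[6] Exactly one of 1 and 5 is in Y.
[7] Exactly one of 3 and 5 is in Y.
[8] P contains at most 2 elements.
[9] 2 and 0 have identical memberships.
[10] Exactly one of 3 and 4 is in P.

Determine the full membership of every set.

Y = {4, 5}; P = {3, 5}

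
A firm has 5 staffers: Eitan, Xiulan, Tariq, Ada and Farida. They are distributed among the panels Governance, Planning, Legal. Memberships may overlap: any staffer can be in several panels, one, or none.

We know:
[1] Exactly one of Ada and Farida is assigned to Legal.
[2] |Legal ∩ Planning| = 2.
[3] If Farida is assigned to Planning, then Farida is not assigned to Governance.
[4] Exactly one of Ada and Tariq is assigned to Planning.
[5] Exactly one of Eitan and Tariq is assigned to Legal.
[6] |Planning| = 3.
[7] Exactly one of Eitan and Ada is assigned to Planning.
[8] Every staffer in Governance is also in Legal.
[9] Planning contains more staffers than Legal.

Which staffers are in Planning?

Planning = {Eitan, Farida, Tariq}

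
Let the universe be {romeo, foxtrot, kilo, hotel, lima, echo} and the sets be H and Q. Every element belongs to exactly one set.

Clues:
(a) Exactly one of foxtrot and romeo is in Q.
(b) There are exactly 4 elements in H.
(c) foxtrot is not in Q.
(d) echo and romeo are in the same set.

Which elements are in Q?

From (c): foxtrot ∉ Q.
(a) (exactly one): romeo ∈ Q.
(d): echo matches romeo: echo ∉ H.
(d): echo matches romeo: echo ∈ Q.
Only one set left: foxtrot ∈ H.
(b): only 4 candidates remain for H, so all are in.

Q = {echo, romeo}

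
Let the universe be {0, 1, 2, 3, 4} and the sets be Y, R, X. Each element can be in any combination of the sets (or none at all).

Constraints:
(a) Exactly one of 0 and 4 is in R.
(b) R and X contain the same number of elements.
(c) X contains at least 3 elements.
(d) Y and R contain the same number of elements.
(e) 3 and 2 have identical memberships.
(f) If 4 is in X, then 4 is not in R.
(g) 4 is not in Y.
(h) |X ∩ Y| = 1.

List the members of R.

R = {0, 2, 3}

From (g): 4 ∉ Y.
Suppose 0 ∉ R: no assignment then satisfies all the clues, so 0 ∈ R.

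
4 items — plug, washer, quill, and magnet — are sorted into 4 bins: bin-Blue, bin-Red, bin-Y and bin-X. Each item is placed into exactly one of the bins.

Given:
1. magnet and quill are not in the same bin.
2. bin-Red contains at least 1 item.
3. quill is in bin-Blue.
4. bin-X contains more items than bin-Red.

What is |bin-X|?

2

From (3): quill ∈ bin-Blue.
(1): magnet ∉ bin-Blue.
Suppose plug ∈ bin-Blue: no assignment then satisfies all the clues, so plug ∉ bin-Blue.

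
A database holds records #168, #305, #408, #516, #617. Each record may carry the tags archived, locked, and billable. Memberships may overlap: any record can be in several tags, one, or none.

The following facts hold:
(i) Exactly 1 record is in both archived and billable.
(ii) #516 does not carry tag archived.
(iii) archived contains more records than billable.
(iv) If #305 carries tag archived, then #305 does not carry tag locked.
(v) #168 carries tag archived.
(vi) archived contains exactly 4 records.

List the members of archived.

From (ii): #516 ∉ archived.
From (v): #168 ∈ archived.
(vi): only 4 candidates remain for archived, so all are in.
(iv): #305 ∉ locked.

archived = {#168, #305, #408, #617}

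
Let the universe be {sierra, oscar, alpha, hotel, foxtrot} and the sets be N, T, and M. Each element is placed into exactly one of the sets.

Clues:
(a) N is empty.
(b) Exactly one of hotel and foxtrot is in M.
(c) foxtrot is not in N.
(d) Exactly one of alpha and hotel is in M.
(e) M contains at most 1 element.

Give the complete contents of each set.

From (c): foxtrot ∉ N.
(a): N already has 0, so the rest are out.
Suppose sierra ∉ T: no assignment then satisfies all the clues, so sierra ∈ T.

N = {}; T = {alpha, foxtrot, oscar, sierra}; M = {hotel}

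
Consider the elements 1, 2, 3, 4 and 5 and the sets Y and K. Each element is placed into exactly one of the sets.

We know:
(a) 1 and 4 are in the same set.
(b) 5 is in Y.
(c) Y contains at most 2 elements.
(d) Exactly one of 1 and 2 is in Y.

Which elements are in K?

K = {1, 3, 4}

From (b): 5 ∈ Y.
Suppose 1 ∉ K: no assignment then satisfies all the clues, so 1 ∈ K.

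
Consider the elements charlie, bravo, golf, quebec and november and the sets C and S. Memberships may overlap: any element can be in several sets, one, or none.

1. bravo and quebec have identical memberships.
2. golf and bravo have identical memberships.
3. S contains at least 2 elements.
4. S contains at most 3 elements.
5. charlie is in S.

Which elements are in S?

S = {charlie, november}

From (5): charlie ∈ S.
Suppose bravo ∈ S: no assignment then satisfies all the clues, so bravo ∉ S.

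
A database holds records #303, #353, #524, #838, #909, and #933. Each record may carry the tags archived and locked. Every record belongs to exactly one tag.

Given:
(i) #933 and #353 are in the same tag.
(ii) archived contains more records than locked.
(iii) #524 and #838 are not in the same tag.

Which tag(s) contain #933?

#933: archived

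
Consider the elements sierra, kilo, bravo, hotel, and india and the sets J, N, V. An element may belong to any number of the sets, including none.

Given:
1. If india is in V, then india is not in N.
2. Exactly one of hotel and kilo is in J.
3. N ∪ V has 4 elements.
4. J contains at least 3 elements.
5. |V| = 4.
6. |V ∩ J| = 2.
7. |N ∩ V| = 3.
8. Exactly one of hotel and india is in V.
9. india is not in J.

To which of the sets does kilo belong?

kilo: N, V

From (9): india ∉ J.
Suppose kilo ∈ J: no assignment then satisfies all the clues, so kilo ∉ J.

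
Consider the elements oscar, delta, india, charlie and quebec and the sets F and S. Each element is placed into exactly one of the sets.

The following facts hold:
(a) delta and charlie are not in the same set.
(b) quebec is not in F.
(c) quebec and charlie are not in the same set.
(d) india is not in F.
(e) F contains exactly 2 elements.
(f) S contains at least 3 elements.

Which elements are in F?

F = {charlie, oscar}

From (b): quebec ∉ F.
From (d): india ∉ F.
Only one set left: india ∈ S.
Only one set left: quebec ∈ S.
(c): charlie ∉ S.
Only one set left: charlie ∈ F.
(a): delta ∉ F.
(e): only 2 candidates remain for F, so all are in.
(f): only 3 candidates remain for S, so all are in.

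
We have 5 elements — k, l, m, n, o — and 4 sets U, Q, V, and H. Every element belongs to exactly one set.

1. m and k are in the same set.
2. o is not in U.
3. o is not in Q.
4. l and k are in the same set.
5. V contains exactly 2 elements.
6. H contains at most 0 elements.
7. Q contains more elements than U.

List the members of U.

U = {}

From (2): o ∉ U.
From (3): o ∉ Q.
(6): H already has 0, so the rest are out.
Only one set left: o ∈ V.
Suppose k ∈ U: no assignment then satisfies all the clues, so k ∉ U.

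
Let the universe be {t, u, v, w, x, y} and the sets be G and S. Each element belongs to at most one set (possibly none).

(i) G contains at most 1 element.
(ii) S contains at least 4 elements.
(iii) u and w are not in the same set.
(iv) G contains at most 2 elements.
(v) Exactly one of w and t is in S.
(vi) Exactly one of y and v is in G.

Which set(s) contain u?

u: S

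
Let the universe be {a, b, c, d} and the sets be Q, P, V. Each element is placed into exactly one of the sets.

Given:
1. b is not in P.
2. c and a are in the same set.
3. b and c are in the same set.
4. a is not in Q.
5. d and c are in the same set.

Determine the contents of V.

From (1): b ∉ P.
From (4): a ∉ Q.
(2): c matches a: c ∉ Q.
(3): b matches c: b ∉ Q.
(3): c matches b: c ∉ P.
(5): d matches c: d ∉ Q.
(5): d matches c: d ∉ P.
Only one set left: b ∈ V.
Only one set left: c ∈ V.
Only one set left: d ∈ V.
(2): a matches c: a ∉ P.
(2): a matches c: a ∈ V.

V = {a, b, c, d}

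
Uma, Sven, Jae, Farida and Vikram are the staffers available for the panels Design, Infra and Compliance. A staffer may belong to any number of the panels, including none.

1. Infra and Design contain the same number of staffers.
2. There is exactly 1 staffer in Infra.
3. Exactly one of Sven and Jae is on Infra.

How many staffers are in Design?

1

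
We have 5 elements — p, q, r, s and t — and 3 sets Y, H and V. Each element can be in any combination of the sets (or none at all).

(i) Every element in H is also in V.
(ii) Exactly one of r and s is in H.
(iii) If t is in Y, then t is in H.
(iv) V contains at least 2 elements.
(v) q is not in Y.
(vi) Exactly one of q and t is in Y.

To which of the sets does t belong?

t: H, V, Y

From (v): q ∉ Y.
(vi) (exactly one): t ∈ Y.
(iii): t ∈ H.
(i) with t ∈ H: t ∈ V.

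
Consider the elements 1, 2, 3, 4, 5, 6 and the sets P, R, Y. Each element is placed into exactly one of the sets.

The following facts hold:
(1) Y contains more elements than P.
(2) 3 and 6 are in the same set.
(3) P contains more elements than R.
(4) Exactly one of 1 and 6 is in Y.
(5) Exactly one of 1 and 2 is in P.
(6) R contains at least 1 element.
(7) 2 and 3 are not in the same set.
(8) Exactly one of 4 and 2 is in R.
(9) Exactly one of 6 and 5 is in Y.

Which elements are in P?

P = {1, 5}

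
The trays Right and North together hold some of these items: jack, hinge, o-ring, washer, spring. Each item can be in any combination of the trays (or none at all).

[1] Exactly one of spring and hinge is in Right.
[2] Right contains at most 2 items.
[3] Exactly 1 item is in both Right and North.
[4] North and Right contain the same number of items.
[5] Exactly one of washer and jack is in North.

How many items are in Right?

2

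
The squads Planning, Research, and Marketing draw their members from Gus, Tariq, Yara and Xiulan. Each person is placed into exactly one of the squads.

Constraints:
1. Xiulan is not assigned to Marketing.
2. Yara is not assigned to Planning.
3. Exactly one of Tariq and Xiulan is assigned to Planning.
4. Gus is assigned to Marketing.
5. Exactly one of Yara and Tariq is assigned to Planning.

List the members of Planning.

Planning = {Tariq}

From (1): Xiulan ∉ Marketing.
From (2): Yara ∉ Planning.
From (4): Gus ∈ Marketing.
(5) (exactly one): Tariq ∈ Planning.
(3) (exactly one): Xiulan ∉ Planning.
Only one squad left: Xiulan ∈ Research.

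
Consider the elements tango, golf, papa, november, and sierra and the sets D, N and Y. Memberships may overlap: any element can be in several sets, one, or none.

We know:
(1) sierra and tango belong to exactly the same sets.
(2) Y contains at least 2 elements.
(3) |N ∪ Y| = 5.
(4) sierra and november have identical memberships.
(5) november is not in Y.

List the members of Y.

From (5): november ∉ Y.
(4): sierra matches november: sierra ∉ Y.
(1): tango matches sierra: tango ∉ Y.
(2): only 2 candidates remain for Y, so all are in.

Y = {golf, papa}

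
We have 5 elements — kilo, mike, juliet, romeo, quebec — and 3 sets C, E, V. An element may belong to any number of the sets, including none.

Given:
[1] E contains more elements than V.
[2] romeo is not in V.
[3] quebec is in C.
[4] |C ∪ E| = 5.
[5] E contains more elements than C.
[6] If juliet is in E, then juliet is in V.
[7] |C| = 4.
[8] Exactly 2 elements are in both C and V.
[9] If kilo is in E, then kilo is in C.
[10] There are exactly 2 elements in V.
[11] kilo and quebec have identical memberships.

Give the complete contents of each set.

C = {juliet, kilo, mike, quebec}; E = {juliet, kilo, mike, quebec, romeo}; V = {juliet, mike}

From (2): romeo ∉ V.
From (3): quebec ∈ C.
(11): kilo matches quebec: kilo ∈ C.
Suppose kilo ∉ E: no assignment then satisfies all the clues, so kilo ∈ E.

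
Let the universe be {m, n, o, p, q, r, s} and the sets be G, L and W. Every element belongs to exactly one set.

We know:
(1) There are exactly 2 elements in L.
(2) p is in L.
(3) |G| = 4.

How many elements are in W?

1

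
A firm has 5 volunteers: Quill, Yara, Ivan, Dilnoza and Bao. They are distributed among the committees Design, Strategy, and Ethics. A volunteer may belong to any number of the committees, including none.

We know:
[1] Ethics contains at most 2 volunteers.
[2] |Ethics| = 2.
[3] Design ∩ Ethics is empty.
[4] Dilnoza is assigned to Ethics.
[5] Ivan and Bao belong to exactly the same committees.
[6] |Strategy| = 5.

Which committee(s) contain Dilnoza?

Dilnoza: Ethics, Strategy

From (4): Dilnoza ∈ Ethics.
(3) (disjoint): Dilnoza ∉ Design.
(6): only 5 candidates remain for Strategy, so all are in.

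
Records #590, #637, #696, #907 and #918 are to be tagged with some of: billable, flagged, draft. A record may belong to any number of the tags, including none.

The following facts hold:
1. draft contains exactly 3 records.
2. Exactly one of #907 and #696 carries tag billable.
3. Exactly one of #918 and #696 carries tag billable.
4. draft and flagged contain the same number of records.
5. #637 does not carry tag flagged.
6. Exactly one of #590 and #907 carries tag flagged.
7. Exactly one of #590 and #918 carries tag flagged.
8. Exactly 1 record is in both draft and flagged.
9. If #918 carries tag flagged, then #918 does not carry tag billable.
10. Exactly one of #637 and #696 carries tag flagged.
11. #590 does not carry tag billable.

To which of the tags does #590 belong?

#590: draft

From (5): #637 ∉ flagged.
From (11): #590 ∉ billable.
(10) (exactly one): #696 ∈ flagged.
Suppose #590 ∈ flagged: no assignment then satisfies all the clues, so #590 ∉ flagged.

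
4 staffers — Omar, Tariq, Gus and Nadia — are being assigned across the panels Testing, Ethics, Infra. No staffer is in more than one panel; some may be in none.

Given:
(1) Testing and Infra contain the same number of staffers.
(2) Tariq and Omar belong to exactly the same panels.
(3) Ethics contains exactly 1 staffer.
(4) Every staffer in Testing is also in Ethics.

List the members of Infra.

Infra = {}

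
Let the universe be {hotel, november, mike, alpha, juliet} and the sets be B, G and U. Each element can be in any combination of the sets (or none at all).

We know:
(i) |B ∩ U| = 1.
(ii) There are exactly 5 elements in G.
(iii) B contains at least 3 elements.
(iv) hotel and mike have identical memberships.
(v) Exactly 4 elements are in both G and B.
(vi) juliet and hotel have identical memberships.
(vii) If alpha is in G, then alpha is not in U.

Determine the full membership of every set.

B = {hotel, juliet, mike, november}; G = {alpha, hotel, juliet, mike, november}; U = {november}

(ii): only 5 candidates remain for G, so all are in.
(vii): alpha ∉ U.
Suppose hotel ∉ B: no assignment then satisfies all the clues, so hotel ∈ B.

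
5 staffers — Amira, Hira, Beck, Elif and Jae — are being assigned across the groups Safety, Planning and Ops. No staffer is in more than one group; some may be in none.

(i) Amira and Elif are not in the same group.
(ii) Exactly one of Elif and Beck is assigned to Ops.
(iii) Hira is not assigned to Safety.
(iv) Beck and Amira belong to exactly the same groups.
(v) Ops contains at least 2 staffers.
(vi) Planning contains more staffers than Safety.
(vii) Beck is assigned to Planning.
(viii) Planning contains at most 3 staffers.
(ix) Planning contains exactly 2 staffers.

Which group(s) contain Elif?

From (iii): Hira ∉ Safety.
From (vii): Beck ∈ Planning.
(ii) (exactly one): Elif ∈ Ops.
(iv): Amira matches Beck: Amira ∉ Safety.
(iv): Amira matches Beck: Amira ∈ Planning.
(ix): Planning already has 2, so the rest are out.

Elif: Ops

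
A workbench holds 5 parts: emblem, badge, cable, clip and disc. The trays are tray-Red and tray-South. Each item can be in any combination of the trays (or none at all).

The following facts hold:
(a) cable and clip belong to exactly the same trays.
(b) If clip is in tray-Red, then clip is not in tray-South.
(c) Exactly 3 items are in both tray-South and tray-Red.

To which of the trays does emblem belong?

emblem: tray-Red, tray-South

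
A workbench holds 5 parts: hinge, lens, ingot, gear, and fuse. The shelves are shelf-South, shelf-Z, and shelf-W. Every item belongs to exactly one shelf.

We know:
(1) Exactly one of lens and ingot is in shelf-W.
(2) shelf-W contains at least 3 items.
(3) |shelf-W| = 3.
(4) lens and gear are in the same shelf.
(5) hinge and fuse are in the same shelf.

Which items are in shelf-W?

shelf-W = {fuse, hinge, ingot}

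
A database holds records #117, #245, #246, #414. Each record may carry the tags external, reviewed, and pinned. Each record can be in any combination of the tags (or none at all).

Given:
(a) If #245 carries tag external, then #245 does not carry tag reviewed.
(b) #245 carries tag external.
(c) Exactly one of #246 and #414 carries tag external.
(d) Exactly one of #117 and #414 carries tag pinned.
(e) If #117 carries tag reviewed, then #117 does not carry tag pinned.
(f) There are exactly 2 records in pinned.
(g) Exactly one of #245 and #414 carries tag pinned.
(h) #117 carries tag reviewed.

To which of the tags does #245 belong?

#245: external

From (b): #245 ∈ external.
From (h): #117 ∈ reviewed.
(a): #245 ∉ reviewed.
(e): #117 ∉ pinned.
(d) (exactly one): #414 ∈ pinned.
(g) (exactly one): #245 ∉ pinned.
(f): only 2 candidates remain for pinned, so all are in.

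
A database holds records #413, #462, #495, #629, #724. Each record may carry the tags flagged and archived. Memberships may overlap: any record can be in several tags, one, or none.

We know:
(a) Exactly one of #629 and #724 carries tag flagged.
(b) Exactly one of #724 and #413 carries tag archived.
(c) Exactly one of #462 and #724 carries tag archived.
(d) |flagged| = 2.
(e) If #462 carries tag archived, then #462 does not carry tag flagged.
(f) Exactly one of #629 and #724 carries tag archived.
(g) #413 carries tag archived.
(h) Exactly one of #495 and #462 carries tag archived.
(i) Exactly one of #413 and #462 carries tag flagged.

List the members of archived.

archived = {#413, #462, #629}

From (g): #413 ∈ archived.
(b) (exactly one): #724 ∉ archived.
(c) (exactly one): #462 ∈ archived.
(e): #462 ∉ flagged.
(f) (exactly one): #629 ∈ archived.
(h) (exactly one): #495 ∉ archived.
(i) (exactly one): #413 ∈ flagged.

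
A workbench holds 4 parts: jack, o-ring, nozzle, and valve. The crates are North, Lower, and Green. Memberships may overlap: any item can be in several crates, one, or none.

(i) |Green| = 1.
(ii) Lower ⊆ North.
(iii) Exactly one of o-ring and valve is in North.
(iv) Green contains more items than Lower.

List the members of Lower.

Lower = {}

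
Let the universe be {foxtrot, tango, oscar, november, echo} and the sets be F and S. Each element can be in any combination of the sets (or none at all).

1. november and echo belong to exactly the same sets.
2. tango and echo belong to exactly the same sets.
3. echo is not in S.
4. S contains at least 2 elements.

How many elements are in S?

From (3): echo ∉ S.
(1): november matches echo: november ∉ S.
(2): tango matches echo: tango ∉ S.
(4): only 2 candidates remain for S, so all are in.

2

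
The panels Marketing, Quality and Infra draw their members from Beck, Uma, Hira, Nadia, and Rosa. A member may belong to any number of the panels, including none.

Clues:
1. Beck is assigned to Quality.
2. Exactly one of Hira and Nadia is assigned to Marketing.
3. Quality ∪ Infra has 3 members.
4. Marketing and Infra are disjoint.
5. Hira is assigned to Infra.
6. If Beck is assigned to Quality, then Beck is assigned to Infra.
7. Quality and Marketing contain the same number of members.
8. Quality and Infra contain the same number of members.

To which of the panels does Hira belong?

Hira: Infra

From (1): Beck ∈ Quality.
From (5): Hira ∈ Infra.
(4) (disjoint): Hira ∉ Marketing.
(6): Beck ∈ Infra.
(2) (exactly one): Nadia ∈ Marketing.
(4) (disjoint): Beck ∉ Marketing.
(4) (disjoint): Nadia ∉ Infra.
Suppose Hira ∈ Quality: no assignment then satisfies all the clues, so Hira ∉ Quality.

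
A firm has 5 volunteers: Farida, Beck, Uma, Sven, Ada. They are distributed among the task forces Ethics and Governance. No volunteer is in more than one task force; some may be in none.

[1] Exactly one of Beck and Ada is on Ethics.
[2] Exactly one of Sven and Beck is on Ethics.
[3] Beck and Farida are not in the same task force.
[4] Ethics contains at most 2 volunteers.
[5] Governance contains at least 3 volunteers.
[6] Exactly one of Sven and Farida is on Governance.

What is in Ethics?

Ethics = {Beck}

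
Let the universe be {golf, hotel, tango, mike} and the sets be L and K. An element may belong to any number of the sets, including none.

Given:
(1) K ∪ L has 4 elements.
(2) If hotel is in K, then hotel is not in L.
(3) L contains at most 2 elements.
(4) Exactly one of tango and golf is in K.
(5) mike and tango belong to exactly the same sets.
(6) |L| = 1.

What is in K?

K = {hotel, mike, tango}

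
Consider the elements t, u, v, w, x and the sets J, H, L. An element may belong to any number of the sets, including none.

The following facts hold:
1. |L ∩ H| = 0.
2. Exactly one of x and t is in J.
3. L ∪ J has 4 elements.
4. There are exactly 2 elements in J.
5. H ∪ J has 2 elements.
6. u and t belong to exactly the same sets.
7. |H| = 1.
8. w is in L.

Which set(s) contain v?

v: none

From (8): w ∈ L.
Suppose v ∈ J: no assignment then satisfies all the clues, so v ∉ J.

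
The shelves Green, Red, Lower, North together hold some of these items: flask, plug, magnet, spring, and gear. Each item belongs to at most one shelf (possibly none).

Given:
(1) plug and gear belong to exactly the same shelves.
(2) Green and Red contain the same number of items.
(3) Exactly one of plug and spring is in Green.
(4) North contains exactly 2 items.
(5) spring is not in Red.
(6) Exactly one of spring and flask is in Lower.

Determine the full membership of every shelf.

Green = {spring}; Red = {magnet}; Lower = {flask}; North = {gear, plug}

From (5): spring ∉ Red.
Suppose flask ∈ Green: no assignment then satisfies all the clues, so flask ∉ Green.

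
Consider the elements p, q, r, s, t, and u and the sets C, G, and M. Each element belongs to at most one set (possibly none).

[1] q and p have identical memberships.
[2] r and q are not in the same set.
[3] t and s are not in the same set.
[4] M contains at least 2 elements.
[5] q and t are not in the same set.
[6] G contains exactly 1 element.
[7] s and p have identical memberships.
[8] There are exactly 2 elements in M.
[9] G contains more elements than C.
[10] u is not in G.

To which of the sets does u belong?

u: M

From (10): u ∉ G.
Suppose u ∈ C: no assignment then satisfies all the clues, so u ∉ C.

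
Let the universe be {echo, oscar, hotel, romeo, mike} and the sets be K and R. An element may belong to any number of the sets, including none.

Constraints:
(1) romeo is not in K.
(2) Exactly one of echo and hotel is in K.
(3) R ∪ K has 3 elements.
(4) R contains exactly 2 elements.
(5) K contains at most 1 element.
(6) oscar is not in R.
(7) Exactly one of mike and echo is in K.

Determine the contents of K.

K = {echo}

From (1): romeo ∉ K.
From (6): oscar ∉ R.
Suppose echo ∉ K: no assignment then satisfies all the clues, so echo ∈ K.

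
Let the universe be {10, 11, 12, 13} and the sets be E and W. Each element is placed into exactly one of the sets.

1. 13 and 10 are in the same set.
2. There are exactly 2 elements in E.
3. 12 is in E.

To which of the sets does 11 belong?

From (3): 12 ∈ E.
Suppose 11 ∉ E: no assignment then satisfies all the clues, so 11 ∈ E.

11: E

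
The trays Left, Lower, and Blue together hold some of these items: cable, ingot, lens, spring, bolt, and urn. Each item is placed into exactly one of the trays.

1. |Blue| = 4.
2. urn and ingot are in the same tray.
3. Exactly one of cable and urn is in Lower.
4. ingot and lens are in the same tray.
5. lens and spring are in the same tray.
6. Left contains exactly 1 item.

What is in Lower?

Lower = {cable}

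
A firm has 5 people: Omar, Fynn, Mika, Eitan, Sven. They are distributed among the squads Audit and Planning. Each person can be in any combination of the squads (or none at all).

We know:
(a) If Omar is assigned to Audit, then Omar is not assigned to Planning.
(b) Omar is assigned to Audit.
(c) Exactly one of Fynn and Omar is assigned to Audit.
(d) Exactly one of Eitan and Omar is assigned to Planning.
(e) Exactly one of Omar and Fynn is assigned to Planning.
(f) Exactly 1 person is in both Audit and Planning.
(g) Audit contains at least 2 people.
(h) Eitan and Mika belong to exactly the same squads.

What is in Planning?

From (b): Omar ∈ Audit.
(a): Omar ∉ Planning.
(c) (exactly one): Fynn ∉ Audit.
(d) (exactly one): Eitan ∈ Planning.
(e) (exactly one): Fynn ∈ Planning.
(h): Mika matches Eitan: Mika ∈ Planning.
Suppose Sven ∉ Planning: no assignment then satisfies all the clues, so Sven ∈ Planning.

Planning = {Eitan, Fynn, Mika, Sven}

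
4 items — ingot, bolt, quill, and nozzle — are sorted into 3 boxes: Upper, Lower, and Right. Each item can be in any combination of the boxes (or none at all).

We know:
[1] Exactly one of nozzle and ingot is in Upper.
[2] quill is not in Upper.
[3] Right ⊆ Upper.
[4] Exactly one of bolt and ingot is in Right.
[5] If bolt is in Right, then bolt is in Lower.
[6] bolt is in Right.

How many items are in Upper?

2

From (2): quill ∉ Upper.
From (6): bolt ∈ Right.
(3) with bolt ∈ Right: bolt ∈ Upper.
(3) contrapositive: quill ∉ Right.
(4) (exactly one): ingot ∉ Right.
(5): bolt ∈ Lower.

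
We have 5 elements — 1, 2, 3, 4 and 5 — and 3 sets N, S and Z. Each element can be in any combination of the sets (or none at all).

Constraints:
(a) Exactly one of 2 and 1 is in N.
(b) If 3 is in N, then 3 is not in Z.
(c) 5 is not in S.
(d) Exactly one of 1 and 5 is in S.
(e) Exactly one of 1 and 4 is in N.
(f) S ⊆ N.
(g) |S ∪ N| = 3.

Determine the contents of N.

N = {1, 3, 5}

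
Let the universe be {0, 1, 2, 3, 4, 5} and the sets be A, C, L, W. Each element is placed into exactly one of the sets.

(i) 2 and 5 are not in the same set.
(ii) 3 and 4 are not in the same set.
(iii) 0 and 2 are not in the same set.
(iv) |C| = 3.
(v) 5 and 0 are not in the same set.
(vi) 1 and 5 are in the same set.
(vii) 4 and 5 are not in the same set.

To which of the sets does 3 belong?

3: C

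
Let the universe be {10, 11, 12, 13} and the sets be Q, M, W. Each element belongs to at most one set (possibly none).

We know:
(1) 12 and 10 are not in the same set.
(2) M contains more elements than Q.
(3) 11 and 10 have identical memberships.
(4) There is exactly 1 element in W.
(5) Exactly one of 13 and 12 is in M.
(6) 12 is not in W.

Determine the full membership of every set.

Q = {}; M = {12}; W = {13}

From (6): 12 ∉ W.
Suppose 10 ∈ Q: no assignment then satisfies all the clues, so 10 ∉ Q.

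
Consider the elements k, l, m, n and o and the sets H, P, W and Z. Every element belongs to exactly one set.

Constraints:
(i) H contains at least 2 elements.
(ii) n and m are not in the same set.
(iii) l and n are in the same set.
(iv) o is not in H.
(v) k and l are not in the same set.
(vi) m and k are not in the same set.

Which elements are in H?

From (iv): o ∉ H.
Suppose k ∈ H: no assignment then satisfies all the clues, so k ∉ H.

H = {l, n}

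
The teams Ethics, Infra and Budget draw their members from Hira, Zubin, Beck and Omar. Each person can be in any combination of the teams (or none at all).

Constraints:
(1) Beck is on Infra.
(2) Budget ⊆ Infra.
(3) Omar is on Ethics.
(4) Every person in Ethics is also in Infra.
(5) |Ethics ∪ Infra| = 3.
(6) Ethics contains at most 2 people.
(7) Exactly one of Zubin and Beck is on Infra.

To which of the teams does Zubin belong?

Zubin: none

From (1): Beck ∈ Infra.
From (3): Omar ∈ Ethics.
(4) with Omar ∈ Ethics: Omar ∈ Infra.
(7) (exactly one): Zubin ∉ Infra.
(2) contrapositive: Zubin ∉ Budget.
(4) contrapositive: Zubin ∉ Ethics.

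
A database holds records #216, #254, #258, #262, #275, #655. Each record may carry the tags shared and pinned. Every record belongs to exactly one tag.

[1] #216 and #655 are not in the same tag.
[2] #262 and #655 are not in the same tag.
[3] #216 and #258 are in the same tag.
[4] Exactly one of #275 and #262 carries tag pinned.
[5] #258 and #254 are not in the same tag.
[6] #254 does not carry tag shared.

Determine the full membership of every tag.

shared = {#216, #258, #262}; pinned = {#254, #275, #655}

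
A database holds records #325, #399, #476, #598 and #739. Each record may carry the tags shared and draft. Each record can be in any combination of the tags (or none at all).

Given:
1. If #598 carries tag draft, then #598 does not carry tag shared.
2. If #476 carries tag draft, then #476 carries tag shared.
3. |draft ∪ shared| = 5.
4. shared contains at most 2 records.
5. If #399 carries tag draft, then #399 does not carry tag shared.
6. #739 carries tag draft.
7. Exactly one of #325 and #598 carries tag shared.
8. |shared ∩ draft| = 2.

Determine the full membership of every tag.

shared = {#325, #476}; draft = {#325, #399, #476, #598, #739}

From (6): #739 ∈ draft.
Suppose #325 ∉ shared: no assignment then satisfies all the clues, so #325 ∈ shared.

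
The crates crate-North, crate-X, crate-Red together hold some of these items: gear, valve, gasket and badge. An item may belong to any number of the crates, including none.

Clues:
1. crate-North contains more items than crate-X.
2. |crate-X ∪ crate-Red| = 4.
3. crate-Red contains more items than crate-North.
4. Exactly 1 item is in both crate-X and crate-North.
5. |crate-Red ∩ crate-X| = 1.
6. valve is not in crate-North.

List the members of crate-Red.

crate-Red = {badge, gasket, gear, valve}

From (6): valve ∉ crate-North.
Suppose gear ∉ crate-Red: no assignment then satisfies all the clues, so gear ∈ crate-Red.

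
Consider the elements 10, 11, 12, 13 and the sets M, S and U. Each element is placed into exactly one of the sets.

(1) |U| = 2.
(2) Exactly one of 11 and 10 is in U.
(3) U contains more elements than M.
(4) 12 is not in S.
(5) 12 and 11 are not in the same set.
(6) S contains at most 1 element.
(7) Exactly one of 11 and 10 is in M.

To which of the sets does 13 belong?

13: S

From (4): 12 ∉ S.
Suppose 13 ∈ M: no assignment then satisfies all the clues, so 13 ∉ M.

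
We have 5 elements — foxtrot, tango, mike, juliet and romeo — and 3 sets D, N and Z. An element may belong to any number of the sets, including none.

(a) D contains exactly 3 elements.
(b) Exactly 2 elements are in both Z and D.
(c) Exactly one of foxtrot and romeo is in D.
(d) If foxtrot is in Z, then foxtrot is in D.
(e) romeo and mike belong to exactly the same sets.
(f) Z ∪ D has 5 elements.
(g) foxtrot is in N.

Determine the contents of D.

From (g): foxtrot ∈ N.
Suppose foxtrot ∉ D: no assignment then satisfies all the clues, so foxtrot ∈ D.

D = {foxtrot, juliet, tango}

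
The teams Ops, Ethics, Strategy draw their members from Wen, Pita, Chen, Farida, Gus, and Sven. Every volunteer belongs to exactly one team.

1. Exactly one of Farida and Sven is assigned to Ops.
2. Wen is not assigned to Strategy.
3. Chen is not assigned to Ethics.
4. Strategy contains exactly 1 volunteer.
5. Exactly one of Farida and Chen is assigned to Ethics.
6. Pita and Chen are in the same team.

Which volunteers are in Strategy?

Strategy = {Gus}

From (2): Wen ∉ Strategy.
From (3): Chen ∉ Ethics.
(5) (exactly one): Farida ∈ Ethics.
(6): Pita matches Chen: Pita ∉ Ethics.
(1) (exactly one): Sven ∈ Ops.
Suppose Pita ∈ Strategy: no assignment then satisfies all the clues, so Pita ∉ Strategy.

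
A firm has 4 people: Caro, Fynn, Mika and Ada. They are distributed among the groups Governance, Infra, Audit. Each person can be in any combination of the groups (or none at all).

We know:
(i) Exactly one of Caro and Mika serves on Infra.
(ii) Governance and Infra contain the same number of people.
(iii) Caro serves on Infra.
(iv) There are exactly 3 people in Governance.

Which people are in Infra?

Infra = {Ada, Caro, Fynn}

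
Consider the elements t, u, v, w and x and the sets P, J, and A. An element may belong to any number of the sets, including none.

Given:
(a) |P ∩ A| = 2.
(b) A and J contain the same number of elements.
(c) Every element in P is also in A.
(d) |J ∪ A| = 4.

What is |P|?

2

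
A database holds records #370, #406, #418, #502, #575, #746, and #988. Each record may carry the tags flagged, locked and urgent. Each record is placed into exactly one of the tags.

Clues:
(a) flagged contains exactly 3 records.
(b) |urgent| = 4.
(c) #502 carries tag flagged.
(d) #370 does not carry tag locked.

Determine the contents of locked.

locked = {}

From (c): #502 ∈ flagged.
From (d): #370 ∉ locked.
Suppose #406 ∈ locked: no assignment then satisfies all the clues, so #406 ∉ locked.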